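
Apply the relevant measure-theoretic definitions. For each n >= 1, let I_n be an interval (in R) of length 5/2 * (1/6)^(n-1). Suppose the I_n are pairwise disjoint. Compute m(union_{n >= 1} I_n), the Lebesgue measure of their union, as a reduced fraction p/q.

By countable additivity of the Lebesgue measure on pairwise disjoint measurable sets,
  m(union_{n >= 1} I_n) = sum_{n >= 1} m(I_n) = sum_{n >= 1} a * r^(n-1),
  with a = 5/2 and r = 1/6.
Since 0 < r = 1/6 < 1, the geometric series converges:
  sum_{n >= 1} a * r^(n-1) = a / (1 - r).
  = 5/2 / (1 - 1/6)
  = 5/2 / (5/6)
  = 3.

3


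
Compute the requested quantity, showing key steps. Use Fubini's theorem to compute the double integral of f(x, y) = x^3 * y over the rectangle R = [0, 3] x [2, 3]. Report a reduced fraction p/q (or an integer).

f(x, y) is a tensor product of a function of x and a function of y, and both factors are bounded continuous (hence Lebesgue integrable) on the rectangle, so Fubini's theorem applies:
  integral_R f d(m x m) = (integral_a1^b1 x^3 dx) * (integral_a2^b2 y dy).
Inner integral in x: integral_{0}^{3} x^3 dx = (3^4 - 0^4)/4
  = 81/4.
Inner integral in y: integral_{2}^{3} y dy = (3^2 - 2^2)/2
  = 5/2.
Product: (81/4) * (5/2) = 405/8.

405/8


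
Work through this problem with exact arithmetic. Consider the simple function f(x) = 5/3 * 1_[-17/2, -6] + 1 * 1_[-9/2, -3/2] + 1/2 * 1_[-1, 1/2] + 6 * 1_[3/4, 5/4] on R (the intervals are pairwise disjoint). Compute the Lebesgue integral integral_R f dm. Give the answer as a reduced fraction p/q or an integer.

For a simple function f = sum_i c_i * 1_{A_i} with disjoint A_i,
  integral f dm = sum_i c_i * m(A_i).
Lengths of the A_i:
  m(A_1) = -6 - (-17/2) = 5/2.
  m(A_2) = -3/2 - (-9/2) = 3.
  m(A_3) = 1/2 - (-1) = 3/2.
  m(A_4) = 5/4 - 3/4 = 1/2.
Contributions c_i * m(A_i):
  (5/3) * (5/2) = 25/6.
  (1) * (3) = 3.
  (1/2) * (3/2) = 3/4.
  (6) * (1/2) = 3.
Total: 25/6 + 3 + 3/4 + 3 = 131/12.

131/12


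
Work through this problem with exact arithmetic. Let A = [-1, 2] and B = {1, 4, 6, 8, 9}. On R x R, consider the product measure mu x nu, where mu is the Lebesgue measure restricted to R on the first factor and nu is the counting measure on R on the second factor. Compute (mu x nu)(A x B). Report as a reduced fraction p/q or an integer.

For a measurable rectangle A x B, the product measure satisfies
  (mu x nu)(A x B) = mu(A) * nu(B).
  mu(A) = 3.
  nu(B) = 5.
  (mu x nu)(A x B) = 3 * 5 = 15.

15


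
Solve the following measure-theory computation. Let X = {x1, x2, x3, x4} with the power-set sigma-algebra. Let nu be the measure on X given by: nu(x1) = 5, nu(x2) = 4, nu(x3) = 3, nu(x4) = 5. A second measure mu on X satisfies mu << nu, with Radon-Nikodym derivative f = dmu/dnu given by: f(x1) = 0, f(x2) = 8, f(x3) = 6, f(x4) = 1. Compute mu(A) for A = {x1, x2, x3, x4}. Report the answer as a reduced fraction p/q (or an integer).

By the defining property of the Radon-Nikodym derivative, for every measurable set A,
  mu(A) = integral_A f dnu.
Since nu is a discrete measure concentrated on the atoms of X, the integral over A reduces to the sum
  mu(A) = sum_{x in A} f(x) * nu({x}).
Computing each term:
  x1: f(x1) * nu(x1) = 0 * 5 = 0.
  x2: f(x2) * nu(x2) = 8 * 4 = 32.
  x3: f(x3) * nu(x3) = 6 * 3 = 18.
  x4: f(x4) * nu(x4) = 1 * 5 = 5.
Summing: mu(A) = 0 + 32 + 18 + 5 = 55.

55


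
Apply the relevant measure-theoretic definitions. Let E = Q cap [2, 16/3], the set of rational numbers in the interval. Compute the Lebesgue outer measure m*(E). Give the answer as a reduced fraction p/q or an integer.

The set Q cap [2, 16/3] is countable (a subset of the countable set Q). Lebesgue outer measure of any countable set is 0: each singleton {q} has m*({q}) = 0, and by countable subadditivity m*(union_k {q_k}) <= sum_k m*({q_k}) = sum_k 0 = 0. The reverse inequality m*(E) >= 0 is automatic. So m*(Q cap [2, 16/3]) = 0.

0


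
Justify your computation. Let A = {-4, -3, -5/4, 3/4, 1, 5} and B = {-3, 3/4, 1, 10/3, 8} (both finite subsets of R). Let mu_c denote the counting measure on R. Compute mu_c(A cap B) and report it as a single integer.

Counting measure on a finite set equals cardinality. mu_c(A cap B) = |A cap B| (elements appearing in both).
Enumerating the elements of A that also lie in B gives 3 element(s).
So mu_c(A cap B) = 3.

3


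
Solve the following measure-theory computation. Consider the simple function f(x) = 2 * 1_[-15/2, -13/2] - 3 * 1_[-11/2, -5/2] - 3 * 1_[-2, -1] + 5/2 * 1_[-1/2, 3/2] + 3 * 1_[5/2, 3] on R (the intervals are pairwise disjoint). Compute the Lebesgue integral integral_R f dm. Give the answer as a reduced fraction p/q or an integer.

For a simple function f = sum_i c_i * 1_{A_i} with disjoint A_i,
  integral f dm = sum_i c_i * m(A_i).
Lengths of the A_i:
  m(A_1) = -13/2 - (-15/2) = 1.
  m(A_2) = -5/2 - (-11/2) = 3.
  m(A_3) = -1 - (-2) = 1.
  m(A_4) = 3/2 - (-1/2) = 2.
  m(A_5) = 3 - 5/2 = 1/2.
Contributions c_i * m(A_i):
  (2) * (1) = 2.
  (-3) * (3) = -9.
  (-3) * (1) = -3.
  (5/2) * (2) = 5.
  (3) * (1/2) = 3/2.
Total: 2 - 9 - 3 + 5 + 3/2 = -7/2.

-7/2


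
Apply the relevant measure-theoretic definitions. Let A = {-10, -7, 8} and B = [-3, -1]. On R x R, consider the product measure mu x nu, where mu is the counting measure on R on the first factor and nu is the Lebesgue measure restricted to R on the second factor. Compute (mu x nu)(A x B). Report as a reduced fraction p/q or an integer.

For a measurable rectangle A x B, the product measure satisfies
  (mu x nu)(A x B) = mu(A) * nu(B).
  mu(A) = 3.
  nu(B) = 2.
  (mu x nu)(A x B) = 3 * 2 = 6.

6


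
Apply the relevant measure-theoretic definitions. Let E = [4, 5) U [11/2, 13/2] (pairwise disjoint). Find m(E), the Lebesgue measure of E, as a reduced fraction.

For pairwise disjoint intervals, m(union_i I_i) = sum_i m(I_i),
and m is invariant under swapping open/closed endpoints (single points have measure 0).
So m(E) = sum_i (b_i - a_i).
  I_1 has length 5 - 4 = 1.
  I_2 has length 13/2 - 11/2 = 1.
Summing:
  m(E) = 1 + 1 = 2.

2


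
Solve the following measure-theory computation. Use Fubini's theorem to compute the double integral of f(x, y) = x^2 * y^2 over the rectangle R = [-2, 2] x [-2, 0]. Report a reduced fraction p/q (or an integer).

f(x, y) is a tensor product of a function of x and a function of y, and both factors are bounded continuous (hence Lebesgue integrable) on the rectangle, so Fubini's theorem applies:
  integral_R f d(m x m) = (integral_a1^b1 x^2 dx) * (integral_a2^b2 y^2 dy).
Inner integral in x: integral_{-2}^{2} x^2 dx = (2^3 - (-2)^3)/3
  = 16/3.
Inner integral in y: integral_{-2}^{0} y^2 dy = (0^3 - (-2)^3)/3
  = 8/3.
Product: (16/3) * (8/3) = 128/9.

128/9


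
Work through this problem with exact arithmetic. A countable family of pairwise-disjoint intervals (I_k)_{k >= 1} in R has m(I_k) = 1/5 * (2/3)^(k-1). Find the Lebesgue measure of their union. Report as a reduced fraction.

By countable additivity of the Lebesgue measure on pairwise disjoint measurable sets,
  m(union_{k >= 1} I_k) = sum_{k >= 1} m(I_k) = sum_{k >= 1} a * r^(k-1),
  with a = 1/5 and r = 2/3.
Since 0 < r = 2/3 < 1, the geometric series converges:
  sum_{k >= 1} a * r^(k-1) = a / (1 - r).
  = 1/5 / (1 - 2/3)
  = 1/5 / (1/3)
  = 3/5.

3/5


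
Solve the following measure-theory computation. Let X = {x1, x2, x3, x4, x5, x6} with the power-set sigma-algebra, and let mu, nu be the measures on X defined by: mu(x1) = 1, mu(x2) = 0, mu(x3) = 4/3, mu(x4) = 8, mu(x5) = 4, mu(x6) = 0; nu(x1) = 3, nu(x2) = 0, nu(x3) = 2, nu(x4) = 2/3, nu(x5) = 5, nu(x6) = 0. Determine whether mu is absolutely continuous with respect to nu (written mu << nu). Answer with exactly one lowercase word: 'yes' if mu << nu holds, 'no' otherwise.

mu << nu means: every nu-null measurable set is also mu-null; equivalently, for every atom x, if nu({x}) = 0 then mu({x}) = 0.
Checking each atom:
  x1: nu = 3 > 0 -> no constraint.
  x2: nu = 0, mu = 0 -> consistent with mu << nu.
  x3: nu = 2 > 0 -> no constraint.
  x4: nu = 2/3 > 0 -> no constraint.
  x5: nu = 5 > 0 -> no constraint.
  x6: nu = 0, mu = 0 -> consistent with mu << nu.
No atom violates the condition. Therefore mu << nu.

yes


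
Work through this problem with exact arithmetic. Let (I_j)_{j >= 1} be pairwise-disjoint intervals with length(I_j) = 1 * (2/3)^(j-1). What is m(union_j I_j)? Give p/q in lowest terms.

By countable additivity of the Lebesgue measure on pairwise disjoint measurable sets,
  m(union_{j >= 1} I_j) = sum_{j >= 1} m(I_j) = sum_{j >= 1} a * r^(j-1),
  with a = 1 and r = 2/3.
Since 0 < r = 2/3 < 1, the geometric series converges:
  sum_{j >= 1} a * r^(j-1) = a / (1 - r).
  = 1 / (1 - 2/3)
  = 1 / (1/3)
  = 3.

3


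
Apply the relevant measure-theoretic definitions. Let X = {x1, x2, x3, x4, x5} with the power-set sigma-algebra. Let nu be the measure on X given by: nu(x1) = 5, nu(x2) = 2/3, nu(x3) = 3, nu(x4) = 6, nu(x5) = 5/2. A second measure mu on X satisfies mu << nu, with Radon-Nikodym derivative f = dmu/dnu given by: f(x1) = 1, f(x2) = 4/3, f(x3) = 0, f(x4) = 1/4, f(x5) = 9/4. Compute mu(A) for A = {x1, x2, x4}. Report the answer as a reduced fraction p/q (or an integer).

By the defining property of the Radon-Nikodym derivative, for every measurable set A,
  mu(A) = integral_A f dnu.
Since nu is a discrete measure concentrated on the atoms of X, the integral over A reduces to the sum
  mu(A) = sum_{x in A} f(x) * nu({x}).
Computing each term:
  x1: f(x1) * nu(x1) = 1 * 5 = 5.
  x2: f(x2) * nu(x2) = 4/3 * 2/3 = 8/9.
  x4: f(x4) * nu(x4) = 1/4 * 6 = 3/2.
Summing: mu(A) = 5 + 8/9 + 3/2 = 133/18.

133/18


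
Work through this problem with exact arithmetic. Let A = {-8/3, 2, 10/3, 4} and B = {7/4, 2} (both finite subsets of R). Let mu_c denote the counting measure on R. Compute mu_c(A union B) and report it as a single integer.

Counting measure on a finite set equals cardinality. By inclusion-exclusion, |A union B| = |A| + |B| - |A cap B|.
|A| = 4, |B| = 2, |A cap B| = 1.
So mu_c(A union B) = 4 + 2 - 1 = 5.

5


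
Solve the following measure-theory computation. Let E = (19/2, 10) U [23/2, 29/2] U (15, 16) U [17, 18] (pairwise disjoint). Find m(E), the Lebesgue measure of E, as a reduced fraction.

For pairwise disjoint intervals, m(union_i I_i) = sum_i m(I_i),
and m is invariant under swapping open/closed endpoints (single points have measure 0).
So m(E) = sum_i (b_i - a_i).
  I_1 has length 10 - 19/2 = 1/2.
  I_2 has length 29/2 - 23/2 = 3.
  I_3 has length 16 - 15 = 1.
  I_4 has length 18 - 17 = 1.
Summing:
  m(E) = 1/2 + 3 + 1 + 1 = 11/2.

11/2


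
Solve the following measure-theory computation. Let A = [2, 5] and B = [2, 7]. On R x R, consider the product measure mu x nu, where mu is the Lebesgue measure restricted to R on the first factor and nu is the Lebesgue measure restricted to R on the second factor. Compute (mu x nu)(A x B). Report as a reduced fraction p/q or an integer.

For a measurable rectangle A x B, the product measure satisfies
  (mu x nu)(A x B) = mu(A) * nu(B).
  mu(A) = 3.
  nu(B) = 5.
  (mu x nu)(A x B) = 3 * 5 = 15.

15


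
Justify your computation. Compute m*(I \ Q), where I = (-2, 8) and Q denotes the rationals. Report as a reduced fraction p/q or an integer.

The interval I = (-2, 8) has m(I) = 8 - (-2) = 10 (endpoints are measure-zero, so open/closed/half-open agree). Write I = (I cap Q) u (I \ Q). The rationals in I are countable, so m*(I cap Q) = 0 (cover each rational by intervals whose total length is arbitrarily small). By countable subadditivity m*(I) <= m*(I cap Q) + m*(I \ Q), hence m*(I \ Q) >= m(I) = 10. The reverse inequality m*(I \ Q) <= m*(I) = 10 is trivial since (I \ Q) is a subset of I. Therefore m*(I \ Q) = 10.

10


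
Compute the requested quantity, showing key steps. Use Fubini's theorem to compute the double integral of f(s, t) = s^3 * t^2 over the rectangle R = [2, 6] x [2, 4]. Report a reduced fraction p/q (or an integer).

f(s, t) is a tensor product of a function of s and a function of t, and both factors are bounded continuous (hence Lebesgue integrable) on the rectangle, so Fubini's theorem applies:
  integral_R f d(m x m) = (integral_a1^b1 s^3 ds) * (integral_a2^b2 t^2 dt).
Inner integral in s: integral_{2}^{6} s^3 ds = (6^4 - 2^4)/4
  = 320.
Inner integral in t: integral_{2}^{4} t^2 dt = (4^3 - 2^3)/3
  = 56/3.
Product: (320) * (56/3) = 17920/3.

17920/3


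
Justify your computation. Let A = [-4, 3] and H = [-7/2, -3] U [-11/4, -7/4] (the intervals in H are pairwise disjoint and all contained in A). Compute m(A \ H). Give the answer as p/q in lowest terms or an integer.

The ambient interval has length m(A) = 3 - (-4) = 7.
Since the holes are disjoint and sit inside A, by finite additivity
  m(H) = sum_i (b_i - a_i), and m(A \ H) = m(A) - m(H).
Computing the hole measures:
  m(H_1) = -3 - (-7/2) = 1/2.
  m(H_2) = -7/4 - (-11/4) = 1.
Summed: m(H) = 1/2 + 1 = 3/2.
So m(A \ H) = 7 - 3/2 = 11/2.

11/2


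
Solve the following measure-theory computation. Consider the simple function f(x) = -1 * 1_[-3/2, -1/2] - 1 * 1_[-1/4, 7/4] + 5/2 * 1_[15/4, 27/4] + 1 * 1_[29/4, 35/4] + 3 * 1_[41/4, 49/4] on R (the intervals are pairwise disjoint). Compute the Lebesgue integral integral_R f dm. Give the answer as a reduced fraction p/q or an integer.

For a simple function f = sum_i c_i * 1_{A_i} with disjoint A_i,
  integral f dm = sum_i c_i * m(A_i).
Lengths of the A_i:
  m(A_1) = -1/2 - (-3/2) = 1.
  m(A_2) = 7/4 - (-1/4) = 2.
  m(A_3) = 27/4 - 15/4 = 3.
  m(A_4) = 35/4 - 29/4 = 3/2.
  m(A_5) = 49/4 - 41/4 = 2.
Contributions c_i * m(A_i):
  (-1) * (1) = -1.
  (-1) * (2) = -2.
  (5/2) * (3) = 15/2.
  (1) * (3/2) = 3/2.
  (3) * (2) = 6.
Total: -1 - 2 + 15/2 + 3/2 + 6 = 12.

12


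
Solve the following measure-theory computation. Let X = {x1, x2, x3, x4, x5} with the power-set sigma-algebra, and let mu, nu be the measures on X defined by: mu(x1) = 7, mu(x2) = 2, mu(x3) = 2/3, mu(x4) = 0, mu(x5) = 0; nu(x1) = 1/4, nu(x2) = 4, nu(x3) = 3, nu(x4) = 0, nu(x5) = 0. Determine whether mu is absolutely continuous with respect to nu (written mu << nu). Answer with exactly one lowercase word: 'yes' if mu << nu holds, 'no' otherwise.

mu << nu means: every nu-null measurable set is also mu-null; equivalently, for every atom x, if nu({x}) = 0 then mu({x}) = 0.
Checking each atom:
  x1: nu = 1/4 > 0 -> no constraint.
  x2: nu = 4 > 0 -> no constraint.
  x3: nu = 3 > 0 -> no constraint.
  x4: nu = 0, mu = 0 -> consistent with mu << nu.
  x5: nu = 0, mu = 0 -> consistent with mu << nu.
No atom violates the condition. Therefore mu << nu.

yes


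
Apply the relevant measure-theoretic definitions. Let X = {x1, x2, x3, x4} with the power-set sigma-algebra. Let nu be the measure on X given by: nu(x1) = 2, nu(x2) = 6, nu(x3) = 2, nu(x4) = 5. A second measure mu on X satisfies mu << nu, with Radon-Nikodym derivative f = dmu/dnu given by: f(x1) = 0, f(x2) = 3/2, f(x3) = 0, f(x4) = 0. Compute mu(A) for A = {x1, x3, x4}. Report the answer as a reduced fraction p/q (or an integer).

By the defining property of the Radon-Nikodym derivative, for every measurable set A,
  mu(A) = integral_A f dnu.
Since nu is a discrete measure concentrated on the atoms of X, the integral over A reduces to the sum
  mu(A) = sum_{x in A} f(x) * nu({x}).
Computing each term:
  x1: f(x1) * nu(x1) = 0 * 2 = 0.
  x3: f(x3) * nu(x3) = 0 * 2 = 0.
  x4: f(x4) * nu(x4) = 0 * 5 = 0.
Summing: mu(A) = 0 + 0 + 0 = 0.

0


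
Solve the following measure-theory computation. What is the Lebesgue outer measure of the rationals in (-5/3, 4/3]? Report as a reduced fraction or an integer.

E = Q cap (-5/3, 4/3] is a subset of Q, which is countable. Enumerate Q = {q_1, q_2, ...}; for any eps > 0, cover q_k by the open interval (q_k - eps/2^(k+1), q_k + eps/2^(k+1)), of length eps/2^k. The total cover length is sum_{k>=1} eps/2^k = eps. Hence m*(E) <= m*(Q) <= eps for every eps > 0, and since outer measure is non-negative, m*(E) = 0.

0


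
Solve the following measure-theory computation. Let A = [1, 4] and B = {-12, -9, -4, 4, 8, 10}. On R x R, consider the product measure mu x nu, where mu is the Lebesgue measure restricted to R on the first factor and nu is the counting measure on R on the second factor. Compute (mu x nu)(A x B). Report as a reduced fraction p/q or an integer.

For a measurable rectangle A x B, the product measure satisfies
  (mu x nu)(A x B) = mu(A) * nu(B).
  mu(A) = 3.
  nu(B) = 6.
  (mu x nu)(A x B) = 3 * 6 = 18.

18


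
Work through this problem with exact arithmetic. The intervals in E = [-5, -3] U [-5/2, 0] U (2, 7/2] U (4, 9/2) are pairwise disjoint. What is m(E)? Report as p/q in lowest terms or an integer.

For pairwise disjoint intervals, m(union_i I_i) = sum_i m(I_i),
and m is invariant under swapping open/closed endpoints (single points have measure 0).
So m(E) = sum_i (b_i - a_i).
  I_1 has length -3 - (-5) = 2.
  I_2 has length 0 - (-5/2) = 5/2.
  I_3 has length 7/2 - 2 = 3/2.
  I_4 has length 9/2 - 4 = 1/2.
Summing:
  m(E) = 2 + 5/2 + 3/2 + 1/2 = 13/2.

13/2


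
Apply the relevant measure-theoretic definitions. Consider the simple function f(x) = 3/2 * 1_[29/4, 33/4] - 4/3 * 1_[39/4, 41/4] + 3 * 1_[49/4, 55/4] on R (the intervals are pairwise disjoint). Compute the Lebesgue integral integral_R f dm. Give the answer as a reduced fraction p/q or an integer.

For a simple function f = sum_i c_i * 1_{A_i} with disjoint A_i,
  integral f dm = sum_i c_i * m(A_i).
Lengths of the A_i:
  m(A_1) = 33/4 - 29/4 = 1.
  m(A_2) = 41/4 - 39/4 = 1/2.
  m(A_3) = 55/4 - 49/4 = 3/2.
Contributions c_i * m(A_i):
  (3/2) * (1) = 3/2.
  (-4/3) * (1/2) = -2/3.
  (3) * (3/2) = 9/2.
Total: 3/2 - 2/3 + 9/2 = 16/3.

16/3


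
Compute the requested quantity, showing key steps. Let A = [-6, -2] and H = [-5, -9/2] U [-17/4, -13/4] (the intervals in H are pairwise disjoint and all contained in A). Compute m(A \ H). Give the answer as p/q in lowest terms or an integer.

The ambient interval has length m(A) = -2 - (-6) = 4.
Since the holes are disjoint and sit inside A, by finite additivity
  m(H) = sum_i (b_i - a_i), and m(A \ H) = m(A) - m(H).
Computing the hole measures:
  m(H_1) = -9/2 - (-5) = 1/2.
  m(H_2) = -13/4 - (-17/4) = 1.
Summed: m(H) = 1/2 + 1 = 3/2.
So m(A \ H) = 4 - 3/2 = 5/2.

5/2


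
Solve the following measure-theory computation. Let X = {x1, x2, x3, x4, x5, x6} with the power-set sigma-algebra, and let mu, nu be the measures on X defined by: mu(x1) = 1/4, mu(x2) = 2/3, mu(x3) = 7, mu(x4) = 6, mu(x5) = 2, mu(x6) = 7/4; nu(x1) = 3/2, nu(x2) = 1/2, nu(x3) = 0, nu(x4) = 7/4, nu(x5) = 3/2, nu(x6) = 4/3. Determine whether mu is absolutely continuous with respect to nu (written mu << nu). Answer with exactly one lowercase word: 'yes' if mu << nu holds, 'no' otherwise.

mu << nu means: every nu-null measurable set is also mu-null; equivalently, for every atom x, if nu({x}) = 0 then mu({x}) = 0.
Checking each atom:
  x1: nu = 3/2 > 0 -> no constraint.
  x2: nu = 1/2 > 0 -> no constraint.
  x3: nu = 0, mu = 7 > 0 -> violates mu << nu.
  x4: nu = 7/4 > 0 -> no constraint.
  x5: nu = 3/2 > 0 -> no constraint.
  x6: nu = 4/3 > 0 -> no constraint.
The atom(s) x3 violate the condition (nu = 0 but mu > 0). Therefore mu is NOT absolutely continuous w.r.t. nu.

no


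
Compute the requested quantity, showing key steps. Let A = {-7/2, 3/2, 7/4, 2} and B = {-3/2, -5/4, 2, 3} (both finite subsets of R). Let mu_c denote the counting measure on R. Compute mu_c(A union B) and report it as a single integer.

Counting measure on a finite set equals cardinality. By inclusion-exclusion, |A union B| = |A| + |B| - |A cap B|.
|A| = 4, |B| = 4, |A cap B| = 1.
So mu_c(A union B) = 4 + 4 - 1 = 7.

7


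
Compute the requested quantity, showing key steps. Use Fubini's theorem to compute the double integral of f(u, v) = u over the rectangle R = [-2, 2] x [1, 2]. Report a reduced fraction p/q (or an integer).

f(u, v) is a tensor product of a function of u and a function of v, and both factors are bounded continuous (hence Lebesgue integrable) on the rectangle, so Fubini's theorem applies:
  integral_R f d(m x m) = (integral_a1^b1 u du) * (integral_a2^b2 1 dv).
Inner integral in u: integral_{-2}^{2} u du = (2^2 - (-2)^2)/2
  = 0.
Inner integral in v: integral_{1}^{2} 1 dv = (2^1 - 1^1)/1
  = 1.
Product: (0) * (1) = 0.

0


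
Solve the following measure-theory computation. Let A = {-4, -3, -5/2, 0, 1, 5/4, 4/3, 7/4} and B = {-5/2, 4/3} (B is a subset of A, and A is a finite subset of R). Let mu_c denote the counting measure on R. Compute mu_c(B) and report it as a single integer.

Counting measure assigns mu_c(E) = |E| (number of elements) when E is finite.
B has 2 element(s), so mu_c(B) = 2.

2


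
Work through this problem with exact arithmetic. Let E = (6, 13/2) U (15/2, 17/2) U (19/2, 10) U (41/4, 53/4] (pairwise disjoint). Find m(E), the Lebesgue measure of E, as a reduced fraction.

For pairwise disjoint intervals, m(union_i I_i) = sum_i m(I_i),
and m is invariant under swapping open/closed endpoints (single points have measure 0).
So m(E) = sum_i (b_i - a_i).
  I_1 has length 13/2 - 6 = 1/2.
  I_2 has length 17/2 - 15/2 = 1.
  I_3 has length 10 - 19/2 = 1/2.
  I_4 has length 53/4 - 41/4 = 3.
Summing:
  m(E) = 1/2 + 1 + 1/2 + 3 = 5.

5


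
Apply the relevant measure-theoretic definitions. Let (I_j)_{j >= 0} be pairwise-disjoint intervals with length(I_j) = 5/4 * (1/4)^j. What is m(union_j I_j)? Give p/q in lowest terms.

By countable additivity of the Lebesgue measure on pairwise disjoint measurable sets,
  m(union_{j >= 0} I_j) = sum_{j >= 0} m(I_j) = sum_{j >= 0} a * r^j,
  with a = 5/4 and r = 1/4.
Since 0 < r = 1/4 < 1, the geometric series converges:
  sum_{j >= 0} a * r^j = a / (1 - r).
  = 5/4 / (1 - 1/4)
  = 5/4 / (3/4)
  = 5/3.

5/3


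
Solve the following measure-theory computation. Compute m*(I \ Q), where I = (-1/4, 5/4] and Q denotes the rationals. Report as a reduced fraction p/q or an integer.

The interval I = (-1/4, 5/4] has m(I) = 5/4 - (-1/4) = 3/2 (endpoints are measure-zero, so open/closed/half-open agree). Write I = (I cap Q) u (I \ Q). The rationals in I are countable, so m*(I cap Q) = 0 (cover each rational by intervals whose total length is arbitrarily small). By countable subadditivity m*(I) <= m*(I cap Q) + m*(I \ Q), hence m*(I \ Q) >= m(I) = 3/2. The reverse inequality m*(I \ Q) <= m*(I) = 3/2 is trivial since (I \ Q) is a subset of I. Therefore m*(I \ Q) = 3/2.

3/2


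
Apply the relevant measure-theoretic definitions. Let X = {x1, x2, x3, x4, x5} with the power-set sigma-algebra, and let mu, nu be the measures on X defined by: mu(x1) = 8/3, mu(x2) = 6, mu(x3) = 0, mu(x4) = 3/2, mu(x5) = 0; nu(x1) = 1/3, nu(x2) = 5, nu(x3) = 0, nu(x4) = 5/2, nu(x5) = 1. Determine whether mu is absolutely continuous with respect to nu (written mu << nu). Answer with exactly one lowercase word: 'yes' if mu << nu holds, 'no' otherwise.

mu << nu means: every nu-null measurable set is also mu-null; equivalently, for every atom x, if nu({x}) = 0 then mu({x}) = 0.
Checking each atom:
  x1: nu = 1/3 > 0 -> no constraint.
  x2: nu = 5 > 0 -> no constraint.
  x3: nu = 0, mu = 0 -> consistent with mu << nu.
  x4: nu = 5/2 > 0 -> no constraint.
  x5: nu = 1 > 0 -> no constraint.
No atom violates the condition. Therefore mu << nu.

yes


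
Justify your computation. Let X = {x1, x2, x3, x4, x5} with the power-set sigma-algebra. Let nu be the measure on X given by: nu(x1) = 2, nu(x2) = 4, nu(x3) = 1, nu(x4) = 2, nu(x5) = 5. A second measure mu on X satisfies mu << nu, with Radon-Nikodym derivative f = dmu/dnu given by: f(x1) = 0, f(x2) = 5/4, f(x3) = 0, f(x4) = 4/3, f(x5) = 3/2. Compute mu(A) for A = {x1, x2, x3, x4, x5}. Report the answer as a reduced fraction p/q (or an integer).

By the defining property of the Radon-Nikodym derivative, for every measurable set A,
  mu(A) = integral_A f dnu.
Since nu is a discrete measure concentrated on the atoms of X, the integral over A reduces to the sum
  mu(A) = sum_{x in A} f(x) * nu({x}).
Computing each term:
  x1: f(x1) * nu(x1) = 0 * 2 = 0.
  x2: f(x2) * nu(x2) = 5/4 * 4 = 5.
  x3: f(x3) * nu(x3) = 0 * 1 = 0.
  x4: f(x4) * nu(x4) = 4/3 * 2 = 8/3.
  x5: f(x5) * nu(x5) = 3/2 * 5 = 15/2.
Summing: mu(A) = 0 + 5 + 0 + 8/3 + 15/2 = 91/6.

91/6


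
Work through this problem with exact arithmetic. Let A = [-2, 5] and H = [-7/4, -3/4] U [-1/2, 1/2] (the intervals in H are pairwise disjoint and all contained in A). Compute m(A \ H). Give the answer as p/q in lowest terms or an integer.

The ambient interval has length m(A) = 5 - (-2) = 7.
Since the holes are disjoint and sit inside A, by finite additivity
  m(H) = sum_i (b_i - a_i), and m(A \ H) = m(A) - m(H).
Computing the hole measures:
  m(H_1) = -3/4 - (-7/4) = 1.
  m(H_2) = 1/2 - (-1/2) = 1.
Summed: m(H) = 1 + 1 = 2.
So m(A \ H) = 7 - 2 = 5.

5


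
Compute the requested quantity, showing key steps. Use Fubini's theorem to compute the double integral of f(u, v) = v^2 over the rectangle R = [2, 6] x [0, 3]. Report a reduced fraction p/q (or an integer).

f(u, v) is a tensor product of a function of u and a function of v, and both factors are bounded continuous (hence Lebesgue integrable) on the rectangle, so Fubini's theorem applies:
  integral_R f d(m x m) = (integral_a1^b1 1 du) * (integral_a2^b2 v^2 dv).
Inner integral in u: integral_{2}^{6} 1 du = (6^1 - 2^1)/1
  = 4.
Inner integral in v: integral_{0}^{3} v^2 dv = (3^3 - 0^3)/3
  = 9.
Product: (4) * (9) = 36.

36


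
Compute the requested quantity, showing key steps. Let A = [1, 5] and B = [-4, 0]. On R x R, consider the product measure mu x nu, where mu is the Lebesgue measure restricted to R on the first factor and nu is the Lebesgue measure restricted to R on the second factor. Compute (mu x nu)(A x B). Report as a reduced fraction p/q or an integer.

For a measurable rectangle A x B, the product measure satisfies
  (mu x nu)(A x B) = mu(A) * nu(B).
  mu(A) = 4.
  nu(B) = 4.
  (mu x nu)(A x B) = 4 * 4 = 16.

16


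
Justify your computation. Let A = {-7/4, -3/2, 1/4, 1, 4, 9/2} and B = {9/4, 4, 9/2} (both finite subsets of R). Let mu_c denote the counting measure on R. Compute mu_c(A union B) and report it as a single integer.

Counting measure on a finite set equals cardinality. By inclusion-exclusion, |A union B| = |A| + |B| - |A cap B|.
|A| = 6, |B| = 3, |A cap B| = 2.
So mu_c(A union B) = 6 + 3 - 2 = 7.

7


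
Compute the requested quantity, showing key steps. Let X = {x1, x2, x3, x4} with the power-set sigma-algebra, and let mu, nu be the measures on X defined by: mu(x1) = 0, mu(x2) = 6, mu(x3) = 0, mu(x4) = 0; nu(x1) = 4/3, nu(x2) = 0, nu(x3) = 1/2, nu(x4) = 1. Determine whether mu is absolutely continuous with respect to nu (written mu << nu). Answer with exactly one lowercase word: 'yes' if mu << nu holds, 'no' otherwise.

mu << nu means: every nu-null measurable set is also mu-null; equivalently, for every atom x, if nu({x}) = 0 then mu({x}) = 0.
Checking each atom:
  x1: nu = 4/3 > 0 -> no constraint.
  x2: nu = 0, mu = 6 > 0 -> violates mu << nu.
  x3: nu = 1/2 > 0 -> no constraint.
  x4: nu = 1 > 0 -> no constraint.
The atom(s) x2 violate the condition (nu = 0 but mu > 0). Therefore mu is NOT absolutely continuous w.r.t. nu.

no


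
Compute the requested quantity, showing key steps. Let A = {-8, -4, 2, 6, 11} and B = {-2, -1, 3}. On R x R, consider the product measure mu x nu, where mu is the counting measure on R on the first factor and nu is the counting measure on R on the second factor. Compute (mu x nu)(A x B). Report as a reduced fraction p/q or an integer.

For a measurable rectangle A x B, the product measure satisfies
  (mu x nu)(A x B) = mu(A) * nu(B).
  mu(A) = 5.
  nu(B) = 3.
  (mu x nu)(A x B) = 5 * 3 = 15.

15


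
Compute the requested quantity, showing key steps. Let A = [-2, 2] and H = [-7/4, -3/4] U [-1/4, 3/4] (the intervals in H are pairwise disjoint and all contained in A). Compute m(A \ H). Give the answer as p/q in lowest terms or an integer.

The ambient interval has length m(A) = 2 - (-2) = 4.
Since the holes are disjoint and sit inside A, by finite additivity
  m(H) = sum_i (b_i - a_i), and m(A \ H) = m(A) - m(H).
Computing the hole measures:
  m(H_1) = -3/4 - (-7/4) = 1.
  m(H_2) = 3/4 - (-1/4) = 1.
Summed: m(H) = 1 + 1 = 2.
So m(A \ H) = 4 - 2 = 2.

2


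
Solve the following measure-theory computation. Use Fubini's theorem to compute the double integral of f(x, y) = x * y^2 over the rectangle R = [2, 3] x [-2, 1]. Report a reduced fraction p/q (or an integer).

f(x, y) is a tensor product of a function of x and a function of y, and both factors are bounded continuous (hence Lebesgue integrable) on the rectangle, so Fubini's theorem applies:
  integral_R f d(m x m) = (integral_a1^b1 x dx) * (integral_a2^b2 y^2 dy).
Inner integral in x: integral_{2}^{3} x dx = (3^2 - 2^2)/2
  = 5/2.
Inner integral in y: integral_{-2}^{1} y^2 dy = (1^3 - (-2)^3)/3
  = 3.
Product: (5/2) * (3) = 15/2.

15/2


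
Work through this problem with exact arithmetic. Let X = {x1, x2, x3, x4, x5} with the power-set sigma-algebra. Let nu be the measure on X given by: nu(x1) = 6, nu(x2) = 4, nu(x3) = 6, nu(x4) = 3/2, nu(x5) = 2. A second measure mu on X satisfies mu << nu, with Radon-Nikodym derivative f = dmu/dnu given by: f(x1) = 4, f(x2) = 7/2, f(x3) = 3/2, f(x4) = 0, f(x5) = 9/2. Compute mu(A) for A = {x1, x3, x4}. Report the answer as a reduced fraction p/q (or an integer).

By the defining property of the Radon-Nikodym derivative, for every measurable set A,
  mu(A) = integral_A f dnu.
Since nu is a discrete measure concentrated on the atoms of X, the integral over A reduces to the sum
  mu(A) = sum_{x in A} f(x) * nu({x}).
Computing each term:
  x1: f(x1) * nu(x1) = 4 * 6 = 24.
  x3: f(x3) * nu(x3) = 3/2 * 6 = 9.
  x4: f(x4) * nu(x4) = 0 * 3/2 = 0.
Summing: mu(A) = 24 + 9 + 0 = 33.

33


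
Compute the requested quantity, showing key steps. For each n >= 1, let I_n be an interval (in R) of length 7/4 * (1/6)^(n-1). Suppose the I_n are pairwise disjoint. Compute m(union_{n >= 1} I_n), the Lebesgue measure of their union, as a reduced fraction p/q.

By countable additivity of the Lebesgue measure on pairwise disjoint measurable sets,
  m(union_{n >= 1} I_n) = sum_{n >= 1} m(I_n) = sum_{n >= 1} a * r^(n-1),
  with a = 7/4 and r = 1/6.
Since 0 < r = 1/6 < 1, the geometric series converges:
  sum_{n >= 1} a * r^(n-1) = a / (1 - r).
  = 7/4 / (1 - 1/6)
  = 7/4 / (5/6)
  = 21/10.

21/10


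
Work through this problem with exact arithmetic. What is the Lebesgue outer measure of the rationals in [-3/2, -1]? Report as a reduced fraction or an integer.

E = Q cap [-3/2, -1] is a subset of Q, which is countable. Enumerate Q = {q_1, q_2, ...}; for any eps > 0, cover q_k by the open interval (q_k - eps/2^(k+1), q_k + eps/2^(k+1)), of length eps/2^k. The total cover length is sum_{k>=1} eps/2^k = eps. Hence m*(E) <= m*(Q) <= eps for every eps > 0, and since outer measure is non-negative, m*(E) = 0.

0


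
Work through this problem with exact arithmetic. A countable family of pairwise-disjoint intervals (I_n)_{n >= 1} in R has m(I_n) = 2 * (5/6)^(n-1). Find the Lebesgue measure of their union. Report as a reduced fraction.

By countable additivity of the Lebesgue measure on pairwise disjoint measurable sets,
  m(union_{n >= 1} I_n) = sum_{n >= 1} m(I_n) = sum_{n >= 1} a * r^(n-1),
  with a = 2 and r = 5/6.
Since 0 < r = 5/6 < 1, the geometric series converges:
  sum_{n >= 1} a * r^(n-1) = a / (1 - r).
  = 2 / (1 - 5/6)
  = 2 / (1/6)
  = 12.

12


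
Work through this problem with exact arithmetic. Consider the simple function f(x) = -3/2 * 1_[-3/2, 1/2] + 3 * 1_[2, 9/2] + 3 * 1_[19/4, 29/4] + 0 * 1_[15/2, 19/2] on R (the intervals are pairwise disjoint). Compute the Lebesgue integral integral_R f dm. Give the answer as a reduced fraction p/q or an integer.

For a simple function f = sum_i c_i * 1_{A_i} with disjoint A_i,
  integral f dm = sum_i c_i * m(A_i).
Lengths of the A_i:
  m(A_1) = 1/2 - (-3/2) = 2.
  m(A_2) = 9/2 - 2 = 5/2.
  m(A_3) = 29/4 - 19/4 = 5/2.
  m(A_4) = 19/2 - 15/2 = 2.
Contributions c_i * m(A_i):
  (-3/2) * (2) = -3.
  (3) * (5/2) = 15/2.
  (3) * (5/2) = 15/2.
  (0) * (2) = 0.
Total: -3 + 15/2 + 15/2 + 0 = 12.

12


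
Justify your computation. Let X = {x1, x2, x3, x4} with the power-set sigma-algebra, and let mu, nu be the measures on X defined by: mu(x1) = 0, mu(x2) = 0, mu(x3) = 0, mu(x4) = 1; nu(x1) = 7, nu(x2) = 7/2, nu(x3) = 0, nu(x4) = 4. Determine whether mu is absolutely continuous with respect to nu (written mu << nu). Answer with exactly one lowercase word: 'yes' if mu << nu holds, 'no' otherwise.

mu << nu means: every nu-null measurable set is also mu-null; equivalently, for every atom x, if nu({x}) = 0 then mu({x}) = 0.
Checking each atom:
  x1: nu = 7 > 0 -> no constraint.
  x2: nu = 7/2 > 0 -> no constraint.
  x3: nu = 0, mu = 0 -> consistent with mu << nu.
  x4: nu = 4 > 0 -> no constraint.
No atom violates the condition. Therefore mu << nu.

yes


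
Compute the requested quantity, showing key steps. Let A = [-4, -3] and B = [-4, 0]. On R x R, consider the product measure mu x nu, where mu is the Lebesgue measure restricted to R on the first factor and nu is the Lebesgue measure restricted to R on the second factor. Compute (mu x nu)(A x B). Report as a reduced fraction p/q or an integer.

For a measurable rectangle A x B, the product measure satisfies
  (mu x nu)(A x B) = mu(A) * nu(B).
  mu(A) = 1.
  nu(B) = 4.
  (mu x nu)(A x B) = 1 * 4 = 4.

4


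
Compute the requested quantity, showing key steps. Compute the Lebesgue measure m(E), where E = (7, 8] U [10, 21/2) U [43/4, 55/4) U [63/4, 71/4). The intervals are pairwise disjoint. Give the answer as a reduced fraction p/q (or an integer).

For pairwise disjoint intervals, m(union_i I_i) = sum_i m(I_i),
and m is invariant under swapping open/closed endpoints (single points have measure 0).
So m(E) = sum_i (b_i - a_i).
  I_1 has length 8 - 7 = 1.
  I_2 has length 21/2 - 10 = 1/2.
  I_3 has length 55/4 - 43/4 = 3.
  I_4 has length 71/4 - 63/4 = 2.
Summing:
  m(E) = 1 + 1/2 + 3 + 2 = 13/2.

13/2


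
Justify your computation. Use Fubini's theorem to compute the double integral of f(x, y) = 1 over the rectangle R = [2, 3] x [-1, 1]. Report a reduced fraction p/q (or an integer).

f(x, y) is a tensor product of a function of x and a function of y, and both factors are bounded continuous (hence Lebesgue integrable) on the rectangle, so Fubini's theorem applies:
  integral_R f d(m x m) = (integral_a1^b1 1 dx) * (integral_a2^b2 1 dy).
Inner integral in x: integral_{2}^{3} 1 dx = (3^1 - 2^1)/1
  = 1.
Inner integral in y: integral_{-1}^{1} 1 dy = (1^1 - (-1)^1)/1
  = 2.
Product: (1) * (2) = 2.

2


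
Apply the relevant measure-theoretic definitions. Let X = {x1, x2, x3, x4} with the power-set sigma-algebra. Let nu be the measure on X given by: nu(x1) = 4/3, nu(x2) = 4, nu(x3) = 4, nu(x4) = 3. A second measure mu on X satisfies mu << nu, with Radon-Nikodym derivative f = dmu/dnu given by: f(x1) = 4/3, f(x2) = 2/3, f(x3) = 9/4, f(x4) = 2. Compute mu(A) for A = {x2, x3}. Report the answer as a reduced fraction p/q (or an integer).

By the defining property of the Radon-Nikodym derivative, for every measurable set A,
  mu(A) = integral_A f dnu.
Since nu is a discrete measure concentrated on the atoms of X, the integral over A reduces to the sum
  mu(A) = sum_{x in A} f(x) * nu({x}).
Computing each term:
  x2: f(x2) * nu(x2) = 2/3 * 4 = 8/3.
  x3: f(x3) * nu(x3) = 9/4 * 4 = 9.
Summing: mu(A) = 8/3 + 9 = 35/3.

35/3


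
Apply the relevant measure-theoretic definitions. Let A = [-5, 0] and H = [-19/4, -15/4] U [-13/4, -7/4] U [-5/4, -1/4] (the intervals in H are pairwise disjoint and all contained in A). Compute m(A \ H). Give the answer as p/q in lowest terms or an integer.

The ambient interval has length m(A) = 0 - (-5) = 5.
Since the holes are disjoint and sit inside A, by finite additivity
  m(H) = sum_i (b_i - a_i), and m(A \ H) = m(A) - m(H).
Computing the hole measures:
  m(H_1) = -15/4 - (-19/4) = 1.
  m(H_2) = -7/4 - (-13/4) = 3/2.
  m(H_3) = -1/4 - (-5/4) = 1.
Summed: m(H) = 1 + 3/2 + 1 = 7/2.
So m(A \ H) = 5 - 7/2 = 3/2.

3/2


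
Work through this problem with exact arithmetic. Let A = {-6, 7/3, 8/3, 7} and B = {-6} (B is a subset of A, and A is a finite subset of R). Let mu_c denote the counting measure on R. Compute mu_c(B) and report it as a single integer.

Counting measure assigns mu_c(E) = |E| (number of elements) when E is finite.
B has 1 element(s), so mu_c(B) = 1.

1


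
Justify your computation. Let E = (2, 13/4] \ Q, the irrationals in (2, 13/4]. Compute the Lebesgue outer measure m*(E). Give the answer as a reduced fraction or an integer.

The interval I = (2, 13/4] has m(I) = 13/4 - 2 = 5/4 (endpoints are measure-zero, so open/closed/half-open agree). Write I = (I cap Q) u (I \ Q). The rationals in I are countable, so m*(I cap Q) = 0 (cover each rational by intervals whose total length is arbitrarily small). By countable subadditivity m*(I) <= m*(I cap Q) + m*(I \ Q), hence m*(I \ Q) >= m(I) = 5/4. The reverse inequality m*(I \ Q) <= m*(I) = 5/4 is trivial since (I \ Q) is a subset of I. Therefore m*(I \ Q) = 5/4.

5/4


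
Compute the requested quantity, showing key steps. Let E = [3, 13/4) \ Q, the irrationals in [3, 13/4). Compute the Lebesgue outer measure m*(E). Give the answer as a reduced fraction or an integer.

The interval I = [3, 13/4) has m(I) = 13/4 - 3 = 1/4 (endpoints are measure-zero, so open/closed/half-open agree). Write I = (I cap Q) u (I \ Q). The rationals in I are countable, so m*(I cap Q) = 0 (cover each rational by intervals whose total length is arbitrarily small). By countable subadditivity m*(I) <= m*(I cap Q) + m*(I \ Q), hence m*(I \ Q) >= m(I) = 1/4. The reverse inequality m*(I \ Q) <= m*(I) = 1/4 is trivial since (I \ Q) is a subset of I. Therefore m*(I \ Q) = 1/4.

1/4


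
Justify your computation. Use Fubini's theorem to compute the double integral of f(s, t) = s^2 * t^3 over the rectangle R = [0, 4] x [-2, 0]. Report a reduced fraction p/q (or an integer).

f(s, t) is a tensor product of a function of s and a function of t, and both factors are bounded continuous (hence Lebesgue integrable) on the rectangle, so Fubini's theorem applies:
  integral_R f d(m x m) = (integral_a1^b1 s^2 ds) * (integral_a2^b2 t^3 dt).
Inner integral in s: integral_{0}^{4} s^2 ds = (4^3 - 0^3)/3
  = 64/3.
Inner integral in t: integral_{-2}^{0} t^3 dt = (0^4 - (-2)^4)/4
  = -4.
Product: (64/3) * (-4) = -256/3.

-256/3


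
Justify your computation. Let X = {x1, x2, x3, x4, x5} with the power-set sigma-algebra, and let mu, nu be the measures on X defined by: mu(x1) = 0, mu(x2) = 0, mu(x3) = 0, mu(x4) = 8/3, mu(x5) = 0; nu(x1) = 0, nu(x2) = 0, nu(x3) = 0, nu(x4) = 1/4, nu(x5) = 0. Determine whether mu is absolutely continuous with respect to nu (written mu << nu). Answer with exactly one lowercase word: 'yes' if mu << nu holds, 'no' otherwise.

mu << nu means: every nu-null measurable set is also mu-null; equivalently, for every atom x, if nu({x}) = 0 then mu({x}) = 0.
Checking each atom:
  x1: nu = 0, mu = 0 -> consistent with mu << nu.
  x2: nu = 0, mu = 0 -> consistent with mu << nu.
  x3: nu = 0, mu = 0 -> consistent with mu << nu.
  x4: nu = 1/4 > 0 -> no constraint.
  x5: nu = 0, mu = 0 -> consistent with mu << nu.
No atom violates the condition. Therefore mu << nu.

yes


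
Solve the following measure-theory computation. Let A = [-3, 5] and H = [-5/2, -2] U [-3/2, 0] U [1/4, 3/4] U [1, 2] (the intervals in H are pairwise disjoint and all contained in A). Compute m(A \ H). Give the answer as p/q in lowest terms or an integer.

The ambient interval has length m(A) = 5 - (-3) = 8.
Since the holes are disjoint and sit inside A, by finite additivity
  m(H) = sum_i (b_i - a_i), and m(A \ H) = m(A) - m(H).
Computing the hole measures:
  m(H_1) = -2 - (-5/2) = 1/2.
  m(H_2) = 0 - (-3/2) = 3/2.
  m(H_3) = 3/4 - 1/4 = 1/2.
  m(H_4) = 2 - 1 = 1.
Summed: m(H) = 1/2 + 3/2 + 1/2 + 1 = 7/2.
So m(A \ H) = 8 - 7/2 = 9/2.

9/2


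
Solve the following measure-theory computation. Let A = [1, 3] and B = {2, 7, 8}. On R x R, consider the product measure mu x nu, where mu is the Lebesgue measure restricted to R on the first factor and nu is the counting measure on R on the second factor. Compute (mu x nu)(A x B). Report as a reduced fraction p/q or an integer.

For a measurable rectangle A x B, the product measure satisfies
  (mu x nu)(A x B) = mu(A) * nu(B).
  mu(A) = 2.
  nu(B) = 3.
  (mu x nu)(A x B) = 2 * 3 = 6.

6
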